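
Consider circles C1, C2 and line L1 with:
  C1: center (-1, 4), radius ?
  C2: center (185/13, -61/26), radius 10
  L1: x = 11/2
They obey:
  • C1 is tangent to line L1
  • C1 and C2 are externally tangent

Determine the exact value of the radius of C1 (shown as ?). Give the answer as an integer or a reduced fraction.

13/2

1. [C1‖L1]  r_C1² − 169/4 = 0  ⇒  r_C1 = 13/2 (r>0 drops 1)
2. [ext C1·C2]  r_C1² + 20r_C1 − 689/4 = 0  ⇒  r_C1 = 13/2 (r>0 drops 1)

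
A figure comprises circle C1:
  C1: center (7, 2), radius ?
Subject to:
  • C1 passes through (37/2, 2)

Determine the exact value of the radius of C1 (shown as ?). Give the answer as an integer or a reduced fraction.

23/2

1. [C1∋P]  r_C1² − 529/4 = 0  ⇒  r_C1 = 23/2 (r>0 drops 1)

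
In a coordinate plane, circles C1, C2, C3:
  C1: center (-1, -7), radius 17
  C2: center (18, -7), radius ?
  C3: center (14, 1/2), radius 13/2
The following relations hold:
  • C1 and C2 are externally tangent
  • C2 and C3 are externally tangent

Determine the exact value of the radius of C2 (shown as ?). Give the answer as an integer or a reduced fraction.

1. [ext C1·C2]  r_C2² + 34r_C2 − 72 = 0  ⇒  r_C2 = 2 (r>0 drops 1)
2. [ext C2·C3]  r_C2² + 13r_C2 − 30 = 0  ⇒  r_C2 = 2 (r>0 drops 1)

2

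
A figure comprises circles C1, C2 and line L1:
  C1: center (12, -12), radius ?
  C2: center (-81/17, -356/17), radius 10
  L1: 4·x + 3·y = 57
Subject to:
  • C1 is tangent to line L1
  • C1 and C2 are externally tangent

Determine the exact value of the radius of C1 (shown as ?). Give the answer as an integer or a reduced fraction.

1. [C1‖L1]  r_C1² − 81 = 0  ⇒  r_C1 = 9 (r>0 drops 1)
2. [ext C1·C2]  r_C1² + 20r_C1 − 261 = 0  ⇒  r_C1 = 9 (r>0 drops 1)

9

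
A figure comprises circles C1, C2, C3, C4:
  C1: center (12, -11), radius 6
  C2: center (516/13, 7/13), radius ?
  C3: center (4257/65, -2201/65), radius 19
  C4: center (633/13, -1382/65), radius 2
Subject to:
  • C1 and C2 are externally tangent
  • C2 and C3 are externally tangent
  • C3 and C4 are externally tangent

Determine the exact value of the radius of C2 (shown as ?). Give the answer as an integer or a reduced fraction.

1. [ext C1·C2]  r_C2² + 12r_C2 − 864 = 0  ⇒  r_C2 = 24 (r>0 drops 1)
2. [ext C2·C3]  r_C2² + 38r_C2 − 1488 = 0  ⇒  r_C2 = 24 (r>0 drops 1)

24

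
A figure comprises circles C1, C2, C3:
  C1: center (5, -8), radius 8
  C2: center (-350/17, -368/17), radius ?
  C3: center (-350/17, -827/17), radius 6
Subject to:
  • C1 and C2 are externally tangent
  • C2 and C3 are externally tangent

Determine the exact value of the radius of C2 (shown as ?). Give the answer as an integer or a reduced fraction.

1. [ext C1·C2]  r_C2² + 16r_C2 − 777 = 0  ⇒  r_C2 = 21 (r>0 drops 1)
2. [ext C2·C3]  r_C2² + 12r_C2 − 693 = 0  ⇒  r_C2 = 21 (r>0 drops 1)

21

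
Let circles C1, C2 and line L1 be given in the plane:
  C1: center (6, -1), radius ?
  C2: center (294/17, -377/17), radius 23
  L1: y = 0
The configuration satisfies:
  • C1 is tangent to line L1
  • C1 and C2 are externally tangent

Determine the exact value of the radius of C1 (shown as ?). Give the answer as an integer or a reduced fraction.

1. [C1‖L1]  r_C1² − 1 = 0  ⇒  r_C1 = 1 (r>0 drops 1)
2. [ext C1·C2]  r_C1² + 46r_C1 − 47 = 0  ⇒  r_C1 = 1 (r>0 drops 1)

1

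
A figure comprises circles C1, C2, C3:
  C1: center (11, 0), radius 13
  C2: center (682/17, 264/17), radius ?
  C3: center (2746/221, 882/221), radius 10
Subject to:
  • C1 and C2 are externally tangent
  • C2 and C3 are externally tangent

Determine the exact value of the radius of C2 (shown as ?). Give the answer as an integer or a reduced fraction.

1. [ext C1·C2]  r_C2² + 26r_C2 − 920 = 0  ⇒  r_C2 = 20 (r>0 drops 1)
2. [ext C2·C3]  r_C2² + 20r_C2 − 800 = 0  ⇒  r_C2 = 20 (r>0 drops 1)

20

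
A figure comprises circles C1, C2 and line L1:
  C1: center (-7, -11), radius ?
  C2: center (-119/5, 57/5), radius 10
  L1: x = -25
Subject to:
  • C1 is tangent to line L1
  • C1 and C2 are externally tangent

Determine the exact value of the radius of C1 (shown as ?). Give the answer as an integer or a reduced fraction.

18

1. [C1‖L1]  r_C1² − 324 = 0  ⇒  r_C1 = 18 (r>0 drops 1)
2. [ext C1·C2]  r_C1² + 20r_C1 − 684 = 0  ⇒  r_C1 = 18 (r>0 drops 1)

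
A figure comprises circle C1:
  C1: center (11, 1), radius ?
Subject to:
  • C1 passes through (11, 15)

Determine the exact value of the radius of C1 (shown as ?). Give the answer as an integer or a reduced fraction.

1. [C1∋P]  r_C1² − 196 = 0  ⇒  r_C1 = 14 (r>0 drops 1)

14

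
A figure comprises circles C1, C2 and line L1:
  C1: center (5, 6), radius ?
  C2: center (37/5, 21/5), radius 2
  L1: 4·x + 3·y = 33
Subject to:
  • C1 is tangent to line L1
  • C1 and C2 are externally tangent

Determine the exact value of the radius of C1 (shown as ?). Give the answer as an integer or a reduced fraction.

1. [C1‖L1]  r_C1² − 1 = 0  ⇒  r_C1 = 1 (r>0 drops 1)
2. [ext C1·C2]  r_C1² + 4r_C1 − 5 = 0  ⇒  r_C1 = 1 (r>0 drops 1)

1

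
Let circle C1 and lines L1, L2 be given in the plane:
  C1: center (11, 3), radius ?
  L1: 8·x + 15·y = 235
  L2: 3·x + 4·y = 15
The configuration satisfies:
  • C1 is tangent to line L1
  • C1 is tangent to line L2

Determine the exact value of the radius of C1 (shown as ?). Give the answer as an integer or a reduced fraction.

1. [C1‖L1]  r_C1² − 36 = 0  ⇒  r_C1 = 6 (r>0 drops 1)
2. [C1‖L2]  r_C1² − 36 = 0  ⇒  r_C1 = 6 (r>0 drops 1)

6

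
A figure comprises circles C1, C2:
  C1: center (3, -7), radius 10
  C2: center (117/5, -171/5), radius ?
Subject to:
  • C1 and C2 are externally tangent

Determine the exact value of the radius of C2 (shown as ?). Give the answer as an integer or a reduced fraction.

1. [ext C1·C2]  r_C2² + 20r_C2 − 1056 = 0  ⇒  r_C2 = 24 (r>0 drops 1)

24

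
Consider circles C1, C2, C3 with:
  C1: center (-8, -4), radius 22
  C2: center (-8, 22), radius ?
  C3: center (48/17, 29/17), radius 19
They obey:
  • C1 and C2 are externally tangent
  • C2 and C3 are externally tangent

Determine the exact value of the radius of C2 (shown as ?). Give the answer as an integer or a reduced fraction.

4

1. [ext C1·C2]  r_C2² + 44r_C2 − 192 = 0  ⇒  r_C2 = 4 (r>0 drops 1)
2. [ext C2·C3]  r_C2² + 38r_C2 − 168 = 0  ⇒  r_C2 = 4 (r>0 drops 1)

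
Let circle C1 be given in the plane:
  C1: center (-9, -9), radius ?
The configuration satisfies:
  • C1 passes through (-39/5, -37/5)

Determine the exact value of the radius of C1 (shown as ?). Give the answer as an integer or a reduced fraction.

1. [C1∋P]  r_C1² − 4 = 0  ⇒  r_C1 = 2 (r>0 drops 1)

2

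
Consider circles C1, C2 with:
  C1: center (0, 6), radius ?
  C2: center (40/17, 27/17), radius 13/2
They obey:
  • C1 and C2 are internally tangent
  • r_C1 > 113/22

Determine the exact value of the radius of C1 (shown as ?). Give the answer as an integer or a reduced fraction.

1. [int C1,C2]  r_C1² − 13r_C1 + 69/4 = 0  ⇒  r_C1 = 3/2 or 23/2
2. given r_C1 > 113/22: keep 23/2

23/2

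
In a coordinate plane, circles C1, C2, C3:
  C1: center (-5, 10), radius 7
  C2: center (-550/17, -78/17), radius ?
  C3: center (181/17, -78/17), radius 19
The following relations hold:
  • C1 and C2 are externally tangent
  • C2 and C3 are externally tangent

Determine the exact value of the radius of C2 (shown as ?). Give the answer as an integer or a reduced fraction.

24

1. [ext C1·C2]  r_C2² + 14r_C2 − 912 = 0  ⇒  r_C2 = 24 (r>0 drops 1)
2. [ext C2·C3]  r_C2² + 38r_C2 − 1488 = 0  ⇒  r_C2 = 24 (r>0 drops 1)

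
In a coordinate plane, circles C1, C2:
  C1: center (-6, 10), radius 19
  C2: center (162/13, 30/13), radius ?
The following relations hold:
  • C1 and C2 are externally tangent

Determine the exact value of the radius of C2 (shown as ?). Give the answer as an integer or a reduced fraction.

1. [ext C1·C2]  r_C2² + 38r_C2 − 39 = 0  ⇒  r_C2 = 1 (r>0 drops 1)

1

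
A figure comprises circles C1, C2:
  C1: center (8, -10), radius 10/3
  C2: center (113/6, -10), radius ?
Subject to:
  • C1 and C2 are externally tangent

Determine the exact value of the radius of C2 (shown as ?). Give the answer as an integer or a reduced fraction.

15/2

1. [ext C1·C2]  r_C2² + (20/3)r_C2 − 425/4 = 0  ⇒  r_C2 = 15/2 (r>0 drops 1)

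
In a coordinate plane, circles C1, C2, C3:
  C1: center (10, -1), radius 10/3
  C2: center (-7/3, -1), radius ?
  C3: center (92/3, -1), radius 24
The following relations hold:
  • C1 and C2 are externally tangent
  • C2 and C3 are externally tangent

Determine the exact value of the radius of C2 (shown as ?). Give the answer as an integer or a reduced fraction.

1. [ext C1·C2]  r_C2² + (20/3)r_C2 − 141 = 0  ⇒  r_C2 = 9 (r>0 drops 1)
2. [ext C2·C3]  r_C2² + 48r_C2 − 513 = 0  ⇒  r_C2 = 9 (r>0 drops 1)

9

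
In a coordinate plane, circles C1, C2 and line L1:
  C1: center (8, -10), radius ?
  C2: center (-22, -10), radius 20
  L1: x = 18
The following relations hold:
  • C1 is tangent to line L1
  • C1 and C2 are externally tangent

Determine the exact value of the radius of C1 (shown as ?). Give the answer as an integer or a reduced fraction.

10

1. [C1‖L1]  r_C1² − 100 = 0  ⇒  r_C1 = 10 (r>0 drops 1)
2. [ext C1·C2]  r_C1² + 40r_C1 − 500 = 0  ⇒  r_C1 = 10 (r>0 drops 1)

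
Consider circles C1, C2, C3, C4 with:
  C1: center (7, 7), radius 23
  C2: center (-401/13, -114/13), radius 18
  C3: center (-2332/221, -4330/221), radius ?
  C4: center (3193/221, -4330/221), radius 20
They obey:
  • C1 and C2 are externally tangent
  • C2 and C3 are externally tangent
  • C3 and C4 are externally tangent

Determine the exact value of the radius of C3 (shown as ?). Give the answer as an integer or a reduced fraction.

5

1. [ext C2·C3]  r_C3² + 36r_C3 − 205 = 0  ⇒  r_C3 = 5 (r>0 drops 1)
2. [ext C3·C4]  r_C3² + 40r_C3 − 225 = 0  ⇒  r_C3 = 5 (r>0 drops 1)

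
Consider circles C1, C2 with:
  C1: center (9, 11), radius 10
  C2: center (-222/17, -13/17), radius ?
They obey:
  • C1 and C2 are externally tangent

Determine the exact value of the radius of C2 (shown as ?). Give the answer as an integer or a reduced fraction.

15

1. [ext C1·C2]  r_C2² + 20r_C2 − 525 = 0  ⇒  r_C2 = 15 (r>0 drops 1)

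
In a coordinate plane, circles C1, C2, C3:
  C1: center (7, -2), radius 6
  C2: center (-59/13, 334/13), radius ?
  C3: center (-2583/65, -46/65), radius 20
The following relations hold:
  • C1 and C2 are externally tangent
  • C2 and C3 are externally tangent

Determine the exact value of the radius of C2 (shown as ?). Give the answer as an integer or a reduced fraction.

24

1. [ext C1·C2]  r_C2² + 12r_C2 − 864 = 0  ⇒  r_C2 = 24 (r>0 drops 1)
2. [ext C2·C3]  r_C2² + 40r_C2 − 1536 = 0  ⇒  r_C2 = 24 (r>0 drops 1)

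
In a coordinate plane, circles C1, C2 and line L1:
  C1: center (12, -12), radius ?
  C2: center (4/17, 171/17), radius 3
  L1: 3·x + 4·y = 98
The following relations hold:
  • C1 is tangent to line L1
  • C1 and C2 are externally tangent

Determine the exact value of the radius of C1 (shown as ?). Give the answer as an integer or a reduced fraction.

22

1. [C1‖L1]  r_C1² − 484 = 0  ⇒  r_C1 = 22 (r>0 drops 1)
2. [ext C1·C2]  r_C1² + 6r_C1 − 616 = 0  ⇒  r_C1 = 22 (r>0 drops 1)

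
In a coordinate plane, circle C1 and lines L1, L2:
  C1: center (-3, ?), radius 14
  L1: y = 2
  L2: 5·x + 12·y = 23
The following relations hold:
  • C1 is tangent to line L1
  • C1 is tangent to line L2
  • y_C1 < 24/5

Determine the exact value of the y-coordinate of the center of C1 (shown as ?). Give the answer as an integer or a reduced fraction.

-12

1. [C1‖L1]  y_C1² − 4y_C1 − 192 = 0  ⇒  y_C1 = -12 or 16
2. [C1‖L2]  y_C1² − (19/3)y_C1 − 220 = 0  ⇒  y_C1 = -12 or 55/3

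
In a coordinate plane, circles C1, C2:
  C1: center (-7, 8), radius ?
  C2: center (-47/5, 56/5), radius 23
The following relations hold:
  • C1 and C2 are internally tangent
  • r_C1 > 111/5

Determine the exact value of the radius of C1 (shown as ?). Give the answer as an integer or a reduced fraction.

1. [int C1,C2]  r_C1² − 46r_C1 + 513 = 0  ⇒  r_C1 = 19 or 27
2. given r_C1 > 111/5: keep 27

27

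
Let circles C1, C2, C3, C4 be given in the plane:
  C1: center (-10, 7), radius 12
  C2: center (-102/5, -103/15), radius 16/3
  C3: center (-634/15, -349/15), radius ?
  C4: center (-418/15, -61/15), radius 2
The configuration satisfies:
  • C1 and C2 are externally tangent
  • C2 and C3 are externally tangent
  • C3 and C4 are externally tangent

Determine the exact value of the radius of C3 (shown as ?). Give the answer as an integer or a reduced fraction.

22

1. [ext C2·C3]  r_C3² + (32/3)r_C3 − 2156/3 = 0  ⇒  r_C3 = 22 (r>0 drops 1)
2. [ext C3·C4]  r_C3² + 4r_C3 − 572 = 0  ⇒  r_C3 = 22 (r>0 drops 1)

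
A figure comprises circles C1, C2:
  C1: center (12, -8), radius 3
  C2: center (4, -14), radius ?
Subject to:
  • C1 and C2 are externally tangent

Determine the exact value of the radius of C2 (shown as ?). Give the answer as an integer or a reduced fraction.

7

1. [ext C1·C2]  r_C2² + 6r_C2 − 91 = 0  ⇒  r_C2 = 7 (r>0 drops 1)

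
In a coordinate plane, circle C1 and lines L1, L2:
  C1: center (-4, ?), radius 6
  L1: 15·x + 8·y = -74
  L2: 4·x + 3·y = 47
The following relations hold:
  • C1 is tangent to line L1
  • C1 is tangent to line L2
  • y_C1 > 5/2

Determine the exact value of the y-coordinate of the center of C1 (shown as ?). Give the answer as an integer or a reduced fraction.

11

1. [C1‖L1]  y_C1² + (7/2)y_C1 − 319/2 = 0  ⇒  y_C1 = -29/2 or 11
2. [C1‖L2]  y_C1² − 42y_C1 + 341 = 0  ⇒  y_C1 = 11 or 31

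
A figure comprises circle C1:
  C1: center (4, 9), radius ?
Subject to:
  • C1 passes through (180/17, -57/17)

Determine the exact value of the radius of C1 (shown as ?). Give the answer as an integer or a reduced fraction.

14

1. [C1∋P]  r_C1² − 196 = 0  ⇒  r_C1 = 14 (r>0 drops 1)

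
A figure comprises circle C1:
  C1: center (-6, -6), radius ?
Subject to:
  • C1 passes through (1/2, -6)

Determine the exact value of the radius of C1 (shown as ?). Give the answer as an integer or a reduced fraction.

13/2

1. [C1∋P]  r_C1² − 169/4 = 0  ⇒  r_C1 = 13/2 (r>0 drops 1)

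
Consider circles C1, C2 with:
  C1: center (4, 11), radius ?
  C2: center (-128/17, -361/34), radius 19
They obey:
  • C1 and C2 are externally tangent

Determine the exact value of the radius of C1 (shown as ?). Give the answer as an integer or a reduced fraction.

1. [ext C1·C2]  r_C1² + 38r_C1 − 957/4 = 0  ⇒  r_C1 = 11/2 (r>0 drops 1)

11/2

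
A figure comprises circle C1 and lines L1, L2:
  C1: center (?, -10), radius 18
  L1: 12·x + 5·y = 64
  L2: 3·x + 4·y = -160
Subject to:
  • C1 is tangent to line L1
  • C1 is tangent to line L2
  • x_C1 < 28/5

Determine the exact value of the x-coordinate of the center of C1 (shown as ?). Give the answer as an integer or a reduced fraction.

1. [C1‖L1]  x_C1² − 19x_C1 − 290 = 0  ⇒  x_C1 = -10 or 29
2. [C1‖L2]  x_C1² + 80x_C1 + 700 = 0  ⇒  x_C1 = -70 or -10

-10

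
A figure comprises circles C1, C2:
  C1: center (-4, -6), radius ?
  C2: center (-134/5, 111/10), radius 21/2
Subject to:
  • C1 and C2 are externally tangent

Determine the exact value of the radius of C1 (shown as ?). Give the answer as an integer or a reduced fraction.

18

1. [ext C1·C2]  r_C1² + 21r_C1 − 702 = 0  ⇒  r_C1 = 18 (r>0 drops 1)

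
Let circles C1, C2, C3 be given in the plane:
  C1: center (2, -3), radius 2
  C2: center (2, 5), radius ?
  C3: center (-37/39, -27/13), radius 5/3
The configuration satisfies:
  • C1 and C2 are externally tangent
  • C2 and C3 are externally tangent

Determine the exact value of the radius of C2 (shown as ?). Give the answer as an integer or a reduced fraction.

6

1. [ext C1·C2]  r_C2² + 4r_C2 − 60 = 0  ⇒  r_C2 = 6 (r>0 drops 1)
2. [ext C2·C3]  r_C2² + (10/3)r_C2 − 56 = 0  ⇒  r_C2 = 6 (r>0 drops 1)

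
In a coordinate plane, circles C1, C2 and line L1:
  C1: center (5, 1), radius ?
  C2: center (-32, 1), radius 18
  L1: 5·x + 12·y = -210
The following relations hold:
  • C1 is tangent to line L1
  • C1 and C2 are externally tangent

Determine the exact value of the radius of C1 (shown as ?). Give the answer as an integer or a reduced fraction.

19

1. [C1‖L1]  r_C1² − 361 = 0  ⇒  r_C1 = 19 (r>0 drops 1)
2. [ext C1·C2]  r_C1² + 36r_C1 − 1045 = 0  ⇒  r_C1 = 19 (r>0 drops 1)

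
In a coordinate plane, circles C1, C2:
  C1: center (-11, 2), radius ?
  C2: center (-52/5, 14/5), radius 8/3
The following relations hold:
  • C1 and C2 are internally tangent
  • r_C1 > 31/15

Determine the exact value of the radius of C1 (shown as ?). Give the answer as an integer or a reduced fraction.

1. [int C1,C2]  r_C1² − (16/3)r_C1 + 55/9 = 0  ⇒  r_C1 = 5/3 or 11/3
2. given r_C1 > 31/15: keep 11/3

11/3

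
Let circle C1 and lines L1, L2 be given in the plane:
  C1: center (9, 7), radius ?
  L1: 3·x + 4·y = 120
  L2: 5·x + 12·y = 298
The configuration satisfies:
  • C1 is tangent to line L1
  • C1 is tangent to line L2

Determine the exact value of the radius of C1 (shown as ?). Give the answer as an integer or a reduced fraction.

1. [C1‖L1]  r_C1² − 169 = 0  ⇒  r_C1 = 13 (r>0 drops 1)
2. [C1‖L2]  r_C1² − 169 = 0  ⇒  r_C1 = 13 (r>0 drops 1)

13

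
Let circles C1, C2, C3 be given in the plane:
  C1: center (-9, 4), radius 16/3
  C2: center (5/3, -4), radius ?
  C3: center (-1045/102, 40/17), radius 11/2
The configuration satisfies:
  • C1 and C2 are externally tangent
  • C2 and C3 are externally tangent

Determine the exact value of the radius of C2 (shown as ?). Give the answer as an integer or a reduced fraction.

1. [ext C1·C2]  r_C2² + (32/3)r_C2 − 448/3 = 0  ⇒  r_C2 = 8 (r>0 drops 1)
2. [ext C2·C3]  r_C2² + 11r_C2 − 152 = 0  ⇒  r_C2 = 8 (r>0 drops 1)

8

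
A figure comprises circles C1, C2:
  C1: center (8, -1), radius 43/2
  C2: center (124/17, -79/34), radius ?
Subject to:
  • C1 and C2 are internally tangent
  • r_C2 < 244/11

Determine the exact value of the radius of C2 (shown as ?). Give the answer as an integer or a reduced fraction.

1. [int C1,C2]  r_C2² − 43r_C2 + 460 = 0  ⇒  r_C2 = 20 or 23
2. given r_C2 < 244/11: keep 20

20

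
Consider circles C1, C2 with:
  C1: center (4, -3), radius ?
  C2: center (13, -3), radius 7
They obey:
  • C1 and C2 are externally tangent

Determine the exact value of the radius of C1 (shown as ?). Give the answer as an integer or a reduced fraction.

2

1. [ext C1·C2]  r_C1² + 14r_C1 − 32 = 0  ⇒  r_C1 = 2 (r>0 drops 1)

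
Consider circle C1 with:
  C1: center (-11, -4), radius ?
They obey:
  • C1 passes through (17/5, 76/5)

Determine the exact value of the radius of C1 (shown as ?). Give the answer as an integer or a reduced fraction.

24

1. [C1∋P]  r_C1² − 576 = 0  ⇒  r_C1 = 24 (r>0 drops 1)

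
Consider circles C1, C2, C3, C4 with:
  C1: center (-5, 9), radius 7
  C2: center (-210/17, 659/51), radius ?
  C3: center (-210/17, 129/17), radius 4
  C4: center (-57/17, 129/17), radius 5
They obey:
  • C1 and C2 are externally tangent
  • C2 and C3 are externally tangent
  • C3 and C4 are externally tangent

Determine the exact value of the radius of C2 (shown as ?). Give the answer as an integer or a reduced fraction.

1. [ext C1·C2]  r_C2² + 14r_C2 − 184/9 = 0  ⇒  r_C2 = 4/3 (r>0 drops 1)
2. [ext C2·C3]  r_C2² + 8r_C2 − 112/9 = 0  ⇒  r_C2 = 4/3 (r>0 drops 1)

4/3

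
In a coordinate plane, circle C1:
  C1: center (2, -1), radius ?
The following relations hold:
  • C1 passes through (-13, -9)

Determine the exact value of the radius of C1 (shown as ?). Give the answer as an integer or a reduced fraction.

1. [C1∋P]  r_C1² − 289 = 0  ⇒  r_C1 = 17 (r>0 drops 1)

17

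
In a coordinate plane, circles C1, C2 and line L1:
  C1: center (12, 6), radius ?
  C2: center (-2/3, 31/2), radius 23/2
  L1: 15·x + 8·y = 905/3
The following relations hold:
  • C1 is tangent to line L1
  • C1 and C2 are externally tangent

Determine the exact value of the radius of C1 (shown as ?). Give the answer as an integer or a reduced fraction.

13/3

1. [C1‖L1]  r_C1² − 169/9 = 0  ⇒  r_C1 = 13/3 (r>0 drops 1)
2. [ext C1·C2]  r_C1² + 23r_C1 − 1066/9 = 0  ⇒  r_C1 = 13/3 (r>0 drops 1)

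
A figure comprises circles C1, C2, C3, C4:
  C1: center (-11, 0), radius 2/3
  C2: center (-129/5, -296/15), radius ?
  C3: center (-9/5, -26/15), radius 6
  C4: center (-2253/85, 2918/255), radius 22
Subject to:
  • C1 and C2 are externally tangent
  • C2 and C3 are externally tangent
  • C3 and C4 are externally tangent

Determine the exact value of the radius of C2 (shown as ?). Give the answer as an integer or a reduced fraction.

1. [ext C1·C2]  r_C2² + (4/3)r_C2 − 608 = 0  ⇒  r_C2 = 24 (r>0 drops 1)
2. [ext C2·C3]  r_C2² + 12r_C2 − 864 = 0  ⇒  r_C2 = 24 (r>0 drops 1)

24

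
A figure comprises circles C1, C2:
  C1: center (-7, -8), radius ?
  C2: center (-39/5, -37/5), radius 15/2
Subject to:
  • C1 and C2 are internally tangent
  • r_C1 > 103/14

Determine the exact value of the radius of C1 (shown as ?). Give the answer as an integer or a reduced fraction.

17/2

1. [int C1,C2]  r_C1² − 15r_C1 + 221/4 = 0  ⇒  r_C1 = 13/2 or 17/2
2. given r_C1 > 103/14: keep 17/2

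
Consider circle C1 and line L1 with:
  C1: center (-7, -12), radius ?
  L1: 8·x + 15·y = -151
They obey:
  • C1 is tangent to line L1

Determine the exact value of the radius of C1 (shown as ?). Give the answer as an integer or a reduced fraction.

5

1. [C1‖L1]  r_C1² − 25 = 0  ⇒  r_C1 = 5 (r>0 drops 1)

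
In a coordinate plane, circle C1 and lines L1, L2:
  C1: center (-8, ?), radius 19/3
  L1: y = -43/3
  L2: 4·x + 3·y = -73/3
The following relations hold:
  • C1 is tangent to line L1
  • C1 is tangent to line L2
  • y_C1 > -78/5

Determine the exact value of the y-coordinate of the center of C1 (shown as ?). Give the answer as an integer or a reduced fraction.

1. [C1‖L1]  y_C1² + (86/3)y_C1 + 496/3 = 0  ⇒  y_C1 = -62/3 or -8
2. [C1‖L2]  y_C1² − (46/9)y_C1 − 944/9 = 0  ⇒  y_C1 = -8 or 118/9

-8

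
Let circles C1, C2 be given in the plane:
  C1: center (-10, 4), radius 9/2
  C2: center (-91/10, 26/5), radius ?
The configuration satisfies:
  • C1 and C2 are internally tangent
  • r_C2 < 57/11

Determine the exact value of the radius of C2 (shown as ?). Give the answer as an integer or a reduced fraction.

3

1. [int C1,C2]  r_C2² − 9r_C2 + 18 = 0  ⇒  r_C2 = 3 or 6
2. given r_C2 < 57/11: keep 3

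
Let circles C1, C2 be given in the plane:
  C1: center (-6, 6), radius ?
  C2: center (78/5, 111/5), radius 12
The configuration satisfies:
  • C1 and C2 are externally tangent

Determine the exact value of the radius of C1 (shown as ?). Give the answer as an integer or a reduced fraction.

15

1. [ext C1·C2]  r_C1² + 24r_C1 − 585 = 0  ⇒  r_C1 = 15 (r>0 drops 1)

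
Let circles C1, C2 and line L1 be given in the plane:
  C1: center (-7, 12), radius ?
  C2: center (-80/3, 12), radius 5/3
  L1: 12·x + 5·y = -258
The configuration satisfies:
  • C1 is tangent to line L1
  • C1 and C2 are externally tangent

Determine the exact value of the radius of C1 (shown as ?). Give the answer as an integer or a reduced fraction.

18

1. [C1‖L1]  r_C1² − 324 = 0  ⇒  r_C1 = 18 (r>0 drops 1)
2. [ext C1·C2]  r_C1² + (10/3)r_C1 − 384 = 0  ⇒  r_C1 = 18 (r>0 drops 1)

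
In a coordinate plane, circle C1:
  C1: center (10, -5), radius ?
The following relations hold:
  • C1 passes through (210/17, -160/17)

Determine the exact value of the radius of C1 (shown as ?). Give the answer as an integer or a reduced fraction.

1. [C1∋P]  r_C1² − 25 = 0  ⇒  r_C1 = 5 (r>0 drops 1)

5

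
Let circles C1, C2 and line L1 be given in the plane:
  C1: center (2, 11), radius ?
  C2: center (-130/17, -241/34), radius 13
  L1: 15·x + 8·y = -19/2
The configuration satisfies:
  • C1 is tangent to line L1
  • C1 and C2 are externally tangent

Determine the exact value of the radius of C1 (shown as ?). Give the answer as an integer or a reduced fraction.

1. [C1‖L1]  r_C1² − 225/4 = 0  ⇒  r_C1 = 15/2 (r>0 drops 1)
2. [ext C1·C2]  r_C1² + 26r_C1 − 1005/4 = 0  ⇒  r_C1 = 15/2 (r>0 drops 1)

15/2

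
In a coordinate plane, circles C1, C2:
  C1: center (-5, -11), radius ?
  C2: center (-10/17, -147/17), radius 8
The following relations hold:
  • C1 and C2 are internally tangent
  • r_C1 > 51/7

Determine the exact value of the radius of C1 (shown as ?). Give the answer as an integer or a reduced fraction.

1. [int C1,C2]  r_C1² − 16r_C1 + 39 = 0  ⇒  r_C1 = 3 or 13
2. given r_C1 > 51/7: keep 13

13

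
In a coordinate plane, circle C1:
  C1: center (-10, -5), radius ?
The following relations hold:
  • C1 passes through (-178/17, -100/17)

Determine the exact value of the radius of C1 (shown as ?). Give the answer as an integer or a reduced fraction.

1

1. [C1∋P]  r_C1² − 1 = 0  ⇒  r_C1 = 1 (r>0 drops 1)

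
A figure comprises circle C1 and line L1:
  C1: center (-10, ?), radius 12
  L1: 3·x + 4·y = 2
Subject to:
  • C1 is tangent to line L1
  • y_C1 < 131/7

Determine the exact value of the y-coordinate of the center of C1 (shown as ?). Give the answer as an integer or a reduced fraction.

-7

1. [C1‖L1]  y_C1² − 16y_C1 − 161 = 0  ⇒  y_C1 = -7 or 23
2. given y_C1 < 131/7: keep -7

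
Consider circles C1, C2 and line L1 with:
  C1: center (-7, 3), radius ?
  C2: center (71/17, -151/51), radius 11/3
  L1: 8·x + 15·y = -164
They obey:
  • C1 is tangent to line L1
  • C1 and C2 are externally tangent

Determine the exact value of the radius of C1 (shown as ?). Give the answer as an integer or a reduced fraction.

1. [C1‖L1]  r_C1² − 81 = 0  ⇒  r_C1 = 9 (r>0 drops 1)
2. [ext C1·C2]  r_C1² + (22/3)r_C1 − 147 = 0  ⇒  r_C1 = 9 (r>0 drops 1)

9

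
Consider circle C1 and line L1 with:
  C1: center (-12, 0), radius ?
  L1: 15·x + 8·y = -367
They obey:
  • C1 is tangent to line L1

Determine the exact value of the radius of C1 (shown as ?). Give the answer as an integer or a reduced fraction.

1. [C1‖L1]  r_C1² − 121 = 0  ⇒  r_C1 = 11 (r>0 drops 1)

11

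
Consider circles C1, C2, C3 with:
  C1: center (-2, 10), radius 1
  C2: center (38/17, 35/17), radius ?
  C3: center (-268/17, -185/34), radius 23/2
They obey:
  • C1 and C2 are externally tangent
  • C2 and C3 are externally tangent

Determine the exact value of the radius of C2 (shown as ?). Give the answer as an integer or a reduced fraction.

1. [ext C1·C2]  r_C2² + 2r_C2 − 80 = 0  ⇒  r_C2 = 8 (r>0 drops 1)
2. [ext C2·C3]  r_C2² + 23r_C2 − 248 = 0  ⇒  r_C2 = 8 (r>0 drops 1)

8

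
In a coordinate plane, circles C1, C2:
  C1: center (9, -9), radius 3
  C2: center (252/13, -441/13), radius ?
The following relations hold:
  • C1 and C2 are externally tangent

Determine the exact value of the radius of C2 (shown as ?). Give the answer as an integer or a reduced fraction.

24

1. [ext C1·C2]  r_C2² + 6r_C2 − 720 = 0  ⇒  r_C2 = 24 (r>0 drops 1)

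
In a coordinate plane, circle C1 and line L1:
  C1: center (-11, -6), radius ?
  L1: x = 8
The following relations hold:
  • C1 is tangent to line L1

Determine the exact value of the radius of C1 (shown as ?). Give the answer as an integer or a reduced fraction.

19

1. [C1‖L1]  r_C1² − 361 = 0  ⇒  r_C1 = 19 (r>0 drops 1)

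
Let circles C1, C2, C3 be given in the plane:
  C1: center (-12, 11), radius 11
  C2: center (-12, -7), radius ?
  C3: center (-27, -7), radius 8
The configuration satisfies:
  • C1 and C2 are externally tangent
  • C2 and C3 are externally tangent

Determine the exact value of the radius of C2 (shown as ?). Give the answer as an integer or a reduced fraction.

1. [ext C1·C2]  r_C2² + 22r_C2 − 203 = 0  ⇒  r_C2 = 7 (r>0 drops 1)
2. [ext C2·C3]  r_C2² + 16r_C2 − 161 = 0  ⇒  r_C2 = 7 (r>0 drops 1)

7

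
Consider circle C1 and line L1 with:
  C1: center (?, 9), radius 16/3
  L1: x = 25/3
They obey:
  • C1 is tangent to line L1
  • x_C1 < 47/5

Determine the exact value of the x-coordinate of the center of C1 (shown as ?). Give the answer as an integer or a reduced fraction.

1. [C1‖L1]  x_C1² − (50/3)x_C1 + 41 = 0  ⇒  x_C1 = 3 or 41/3
2. given x_C1 < 47/5: keep 3

3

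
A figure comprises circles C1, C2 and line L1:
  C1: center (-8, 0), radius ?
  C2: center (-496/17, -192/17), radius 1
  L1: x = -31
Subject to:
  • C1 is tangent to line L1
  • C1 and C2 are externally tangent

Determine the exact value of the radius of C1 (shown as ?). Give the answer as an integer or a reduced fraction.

23

1. [C1‖L1]  r_C1² − 529 = 0  ⇒  r_C1 = 23 (r>0 drops 1)
2. [ext C1·C2]  r_C1² + 2r_C1 − 575 = 0  ⇒  r_C1 = 23 (r>0 drops 1)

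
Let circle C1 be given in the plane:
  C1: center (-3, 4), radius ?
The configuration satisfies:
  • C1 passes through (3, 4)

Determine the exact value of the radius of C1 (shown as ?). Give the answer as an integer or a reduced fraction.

6

1. [C1∋P]  r_C1² − 36 = 0  ⇒  r_C1 = 6 (r>0 drops 1)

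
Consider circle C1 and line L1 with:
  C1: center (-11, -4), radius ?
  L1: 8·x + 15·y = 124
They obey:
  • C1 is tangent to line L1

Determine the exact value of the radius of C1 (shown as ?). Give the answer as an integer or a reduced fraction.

16

1. [C1‖L1]  r_C1² − 256 = 0  ⇒  r_C1 = 16 (r>0 drops 1)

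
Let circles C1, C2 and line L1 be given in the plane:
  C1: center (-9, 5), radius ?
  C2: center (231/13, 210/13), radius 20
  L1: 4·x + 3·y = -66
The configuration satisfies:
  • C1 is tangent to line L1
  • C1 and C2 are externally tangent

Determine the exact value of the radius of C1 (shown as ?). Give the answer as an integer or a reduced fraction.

1. [C1‖L1]  r_C1² − 81 = 0  ⇒  r_C1 = 9 (r>0 drops 1)
2. [ext C1·C2]  r_C1² + 40r_C1 − 441 = 0  ⇒  r_C1 = 9 (r>0 drops 1)

9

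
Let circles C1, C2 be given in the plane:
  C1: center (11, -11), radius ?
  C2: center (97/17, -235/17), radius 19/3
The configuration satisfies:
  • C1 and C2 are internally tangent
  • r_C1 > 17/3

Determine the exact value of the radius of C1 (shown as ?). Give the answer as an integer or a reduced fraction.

37/3

1. [int C1,C2]  r_C1² − (38/3)r_C1 + 37/9 = 0  ⇒  r_C1 = 1/3 or 37/3
2. given r_C1 > 17/3: keep 37/3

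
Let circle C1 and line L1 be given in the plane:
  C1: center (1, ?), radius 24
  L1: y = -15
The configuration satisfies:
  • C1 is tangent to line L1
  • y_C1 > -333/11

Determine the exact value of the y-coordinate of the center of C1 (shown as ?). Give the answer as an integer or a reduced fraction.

1. [C1‖L1]  y_C1² + 30y_C1 − 351 = 0  ⇒  y_C1 = -39 or 9
2. given y_C1 > -333/11: keep 9

9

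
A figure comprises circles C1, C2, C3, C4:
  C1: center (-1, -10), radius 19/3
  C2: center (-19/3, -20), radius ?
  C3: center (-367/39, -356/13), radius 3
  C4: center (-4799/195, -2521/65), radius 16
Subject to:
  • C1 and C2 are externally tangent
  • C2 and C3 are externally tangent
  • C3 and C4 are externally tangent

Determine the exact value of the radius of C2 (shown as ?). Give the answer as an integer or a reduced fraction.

1. [ext C1·C2]  r_C2² + (38/3)r_C2 − 265/3 = 0  ⇒  r_C2 = 5 (r>0 drops 1)
2. [ext C2·C3]  r_C2² + 6r_C2 − 55 = 0  ⇒  r_C2 = 5 (r>0 drops 1)

5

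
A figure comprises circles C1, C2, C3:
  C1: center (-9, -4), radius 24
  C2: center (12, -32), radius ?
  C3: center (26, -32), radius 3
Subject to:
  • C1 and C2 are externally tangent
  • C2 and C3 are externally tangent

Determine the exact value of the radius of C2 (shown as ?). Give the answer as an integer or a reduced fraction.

1. [ext C1·C2]  r_C2² + 48r_C2 − 649 = 0  ⇒  r_C2 = 11 (r>0 drops 1)
2. [ext C2·C3]  r_C2² + 6r_C2 − 187 = 0  ⇒  r_C2 = 11 (r>0 drops 1)

11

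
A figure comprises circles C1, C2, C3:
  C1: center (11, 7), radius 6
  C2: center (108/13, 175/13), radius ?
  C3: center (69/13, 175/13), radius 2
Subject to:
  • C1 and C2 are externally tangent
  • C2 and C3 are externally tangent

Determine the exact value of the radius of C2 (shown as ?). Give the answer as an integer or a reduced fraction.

1

1. [ext C1·C2]  r_C2² + 12r_C2 − 13 = 0  ⇒  r_C2 = 1 (r>0 drops 1)
2. [ext C2·C3]  r_C2² + 4r_C2 − 5 = 0  ⇒  r_C2 = 1 (r>0 drops 1)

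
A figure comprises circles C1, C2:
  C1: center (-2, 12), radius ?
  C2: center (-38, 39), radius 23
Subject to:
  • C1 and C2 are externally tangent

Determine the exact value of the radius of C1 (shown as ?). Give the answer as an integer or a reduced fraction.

22

1. [ext C1·C2]  r_C1² + 46r_C1 − 1496 = 0  ⇒  r_C1 = 22 (r>0 drops 1)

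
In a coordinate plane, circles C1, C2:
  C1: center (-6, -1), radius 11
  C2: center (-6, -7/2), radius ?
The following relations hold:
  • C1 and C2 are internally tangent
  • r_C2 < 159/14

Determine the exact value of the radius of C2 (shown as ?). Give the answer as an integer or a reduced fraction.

17/2

1. [int C1,C2]  r_C2² − 22r_C2 + 459/4 = 0  ⇒  r_C2 = 17/2 or 27/2
2. given r_C2 < 159/14: keep 17/2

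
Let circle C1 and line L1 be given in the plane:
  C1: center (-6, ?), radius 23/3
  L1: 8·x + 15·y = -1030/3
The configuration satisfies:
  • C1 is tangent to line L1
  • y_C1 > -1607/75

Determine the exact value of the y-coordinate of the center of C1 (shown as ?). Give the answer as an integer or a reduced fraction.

-11

1. [C1‖L1]  y_C1² + (1772/45)y_C1 + 14047/45 = 0  ⇒  y_C1 = -1277/45 or -11
2. given y_C1 > -1607/75: keep -11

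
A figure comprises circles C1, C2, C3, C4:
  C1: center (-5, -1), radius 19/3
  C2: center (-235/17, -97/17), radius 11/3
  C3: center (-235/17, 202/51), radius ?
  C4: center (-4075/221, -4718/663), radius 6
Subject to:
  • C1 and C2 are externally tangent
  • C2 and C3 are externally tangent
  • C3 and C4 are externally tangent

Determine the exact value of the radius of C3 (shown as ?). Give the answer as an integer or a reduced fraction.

6

1. [ext C2·C3]  r_C3² + (22/3)r_C3 − 80 = 0  ⇒  r_C3 = 6 (r>0 drops 1)
2. [ext C3·C4]  r_C3² + 12r_C3 − 108 = 0  ⇒  r_C3 = 6 (r>0 drops 1)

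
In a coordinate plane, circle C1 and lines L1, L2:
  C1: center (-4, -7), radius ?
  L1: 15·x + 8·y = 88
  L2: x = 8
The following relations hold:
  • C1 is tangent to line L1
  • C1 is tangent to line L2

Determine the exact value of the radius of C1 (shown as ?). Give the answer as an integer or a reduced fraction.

1. [C1‖L1]  r_C1² − 144 = 0  ⇒  r_C1 = 12 (r>0 drops 1)
2. [C1‖L2]  r_C1² − 144 = 0  ⇒  r_C1 = 12 (r>0 drops 1)

12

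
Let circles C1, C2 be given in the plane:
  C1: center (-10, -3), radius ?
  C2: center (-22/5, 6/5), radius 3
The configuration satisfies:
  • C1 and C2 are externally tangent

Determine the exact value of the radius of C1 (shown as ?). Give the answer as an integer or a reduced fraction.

1. [ext C1·C2]  r_C1² + 6r_C1 − 40 = 0  ⇒  r_C1 = 4 (r>0 drops 1)

4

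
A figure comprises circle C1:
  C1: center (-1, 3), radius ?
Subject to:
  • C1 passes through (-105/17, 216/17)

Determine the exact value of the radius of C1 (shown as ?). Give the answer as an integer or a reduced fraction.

11

1. [C1∋P]  r_C1² − 121 = 0  ⇒  r_C1 = 11 (r>0 drops 1)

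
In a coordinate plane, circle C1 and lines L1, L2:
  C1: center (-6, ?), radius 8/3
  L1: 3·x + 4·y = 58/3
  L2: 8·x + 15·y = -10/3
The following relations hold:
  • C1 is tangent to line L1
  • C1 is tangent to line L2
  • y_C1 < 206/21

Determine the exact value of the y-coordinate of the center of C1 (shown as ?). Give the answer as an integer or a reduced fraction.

1. [C1‖L1]  y_C1² − (56/3)y_C1 + 76 = 0  ⇒  y_C1 = 6 or 38/3
2. [C1‖L2]  y_C1² − (268/45)y_C1 − 4/15 = 0  ⇒  y_C1 = -2/45 or 6

6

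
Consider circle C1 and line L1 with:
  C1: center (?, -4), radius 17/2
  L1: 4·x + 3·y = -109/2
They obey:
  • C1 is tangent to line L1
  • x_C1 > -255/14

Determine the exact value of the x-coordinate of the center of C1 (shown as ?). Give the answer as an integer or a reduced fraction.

0

1. [C1‖L1]  x_C1² + (85/4)x_C1 = 0  ⇒  x_C1 = -85/4 or 0
2. given x_C1 > -255/14: keep 0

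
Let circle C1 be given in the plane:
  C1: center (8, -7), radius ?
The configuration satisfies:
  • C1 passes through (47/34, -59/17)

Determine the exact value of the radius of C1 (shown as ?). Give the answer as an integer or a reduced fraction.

15/2

1. [C1∋P]  r_C1² − 225/4 = 0  ⇒  r_C1 = 15/2 (r>0 drops 1)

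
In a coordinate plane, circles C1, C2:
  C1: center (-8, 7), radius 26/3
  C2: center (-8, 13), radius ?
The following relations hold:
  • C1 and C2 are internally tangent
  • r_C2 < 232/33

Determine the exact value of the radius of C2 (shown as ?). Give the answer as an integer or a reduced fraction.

1. [int C1,C2]  r_C2² − (52/3)r_C2 + 352/9 = 0  ⇒  r_C2 = 8/3 or 44/3
2. given r_C2 < 232/33: keep 8/3

8/3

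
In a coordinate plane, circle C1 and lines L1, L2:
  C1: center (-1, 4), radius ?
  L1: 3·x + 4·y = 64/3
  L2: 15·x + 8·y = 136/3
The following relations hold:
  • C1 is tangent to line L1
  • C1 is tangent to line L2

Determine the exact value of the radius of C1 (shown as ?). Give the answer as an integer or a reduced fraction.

1. [C1‖L1]  r_C1² − 25/9 = 0  ⇒  r_C1 = 5/3 (r>0 drops 1)
2. [C1‖L2]  r_C1² − 25/9 = 0  ⇒  r_C1 = 5/3 (r>0 drops 1)

5/3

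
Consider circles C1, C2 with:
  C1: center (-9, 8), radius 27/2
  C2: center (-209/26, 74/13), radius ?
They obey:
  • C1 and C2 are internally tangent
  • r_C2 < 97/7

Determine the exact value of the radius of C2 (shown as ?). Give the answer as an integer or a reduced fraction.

11

1. [int C1,C2]  r_C2² − 27r_C2 + 176 = 0  ⇒  r_C2 = 11 or 16
2. given r_C2 < 97/7: keep 11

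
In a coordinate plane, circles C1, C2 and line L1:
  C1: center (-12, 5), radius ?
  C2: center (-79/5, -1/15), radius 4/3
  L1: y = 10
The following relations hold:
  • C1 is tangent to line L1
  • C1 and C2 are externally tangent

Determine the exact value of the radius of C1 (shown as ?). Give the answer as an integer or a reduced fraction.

5

1. [C1‖L1]  r_C1² − 25 = 0  ⇒  r_C1 = 5 (r>0 drops 1)
2. [ext C1·C2]  r_C1² + (8/3)r_C1 − 115/3 = 0  ⇒  r_C1 = 5 (r>0 drops 1)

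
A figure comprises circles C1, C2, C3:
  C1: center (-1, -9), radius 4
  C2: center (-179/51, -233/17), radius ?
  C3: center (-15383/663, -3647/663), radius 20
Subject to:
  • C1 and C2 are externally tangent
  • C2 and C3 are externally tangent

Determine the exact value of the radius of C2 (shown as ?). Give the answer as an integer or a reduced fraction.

4/3

1. [ext C1·C2]  r_C2² + 8r_C2 − 112/9 = 0  ⇒  r_C2 = 4/3 (r>0 drops 1)
2. [ext C2·C3]  r_C2² + 40r_C2 − 496/9 = 0  ⇒  r_C2 = 4/3 (r>0 drops 1)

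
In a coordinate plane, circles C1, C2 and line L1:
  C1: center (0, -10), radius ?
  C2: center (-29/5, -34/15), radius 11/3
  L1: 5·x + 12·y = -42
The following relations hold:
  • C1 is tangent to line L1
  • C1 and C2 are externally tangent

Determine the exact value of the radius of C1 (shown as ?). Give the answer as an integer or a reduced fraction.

6

1. [C1‖L1]  r_C1² − 36 = 0  ⇒  r_C1 = 6 (r>0 drops 1)
2. [ext C1·C2]  r_C1² + (22/3)r_C1 − 80 = 0  ⇒  r_C1 = 6 (r>0 drops 1)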